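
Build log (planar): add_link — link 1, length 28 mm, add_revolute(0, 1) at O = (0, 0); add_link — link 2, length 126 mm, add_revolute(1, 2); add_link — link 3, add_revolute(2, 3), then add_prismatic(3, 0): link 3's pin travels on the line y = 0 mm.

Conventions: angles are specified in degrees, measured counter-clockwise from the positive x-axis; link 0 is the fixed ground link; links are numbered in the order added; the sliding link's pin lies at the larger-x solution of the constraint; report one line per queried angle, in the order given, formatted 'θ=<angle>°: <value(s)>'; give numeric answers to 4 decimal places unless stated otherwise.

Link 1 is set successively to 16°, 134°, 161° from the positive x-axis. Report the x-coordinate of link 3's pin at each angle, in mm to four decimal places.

geometry: r = 28 mm, L = 126 mm, e = 0 mm
θ=16°: crank pin P = (r cos θ, r sin θ) = (26.915327, 7.717846)
θ=16°: h = r sin θ − e = 7.717846 − 0 = 7.717846
θ=16°: x = r cos θ + √(L² − h²) = 26.915327 + 125.763408 = 152.678736
θ=134°: crank pin P = (r cos θ, r sin θ) = (-19.450434, 20.141514)
θ=134°: h = r sin θ − e = 20.141514 − 0 = 20.141514
θ=134°: x = r cos θ + √(L² − h²) = -19.450434 + 124.379739 = 104.929304
θ=161°: crank pin P = (r cos θ, r sin θ) = (-26.474520, 9.115908)
θ=161°: h = r sin θ − e = 9.115908 − 0 = 9.115908
θ=161°: x = r cos θ + √(L² − h²) = -26.474520 + 125.669806 = 99.195286

θ=16°: 152.6787
θ=134°: 104.9293
θ=161°: 99.1953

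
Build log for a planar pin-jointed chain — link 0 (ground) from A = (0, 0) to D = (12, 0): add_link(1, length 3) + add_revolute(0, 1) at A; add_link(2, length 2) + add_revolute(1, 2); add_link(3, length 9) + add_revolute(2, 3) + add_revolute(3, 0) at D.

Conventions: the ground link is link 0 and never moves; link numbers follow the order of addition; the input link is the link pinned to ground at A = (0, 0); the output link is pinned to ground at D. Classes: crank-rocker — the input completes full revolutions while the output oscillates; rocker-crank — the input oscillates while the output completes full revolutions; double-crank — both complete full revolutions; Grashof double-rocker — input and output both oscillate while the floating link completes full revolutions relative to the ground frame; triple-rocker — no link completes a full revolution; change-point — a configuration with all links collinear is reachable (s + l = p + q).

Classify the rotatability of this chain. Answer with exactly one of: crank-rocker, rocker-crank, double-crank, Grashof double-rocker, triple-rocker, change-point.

lengths: ground=12, input=3, coupler=2, output=9
sorted: s=2 (shortest), l=12 (longest), p+q=12
s + l = 14 vs p + q = 12
s + l > p + q → non-Grashof → no link fully rotates → triple-rocker

triple-rocker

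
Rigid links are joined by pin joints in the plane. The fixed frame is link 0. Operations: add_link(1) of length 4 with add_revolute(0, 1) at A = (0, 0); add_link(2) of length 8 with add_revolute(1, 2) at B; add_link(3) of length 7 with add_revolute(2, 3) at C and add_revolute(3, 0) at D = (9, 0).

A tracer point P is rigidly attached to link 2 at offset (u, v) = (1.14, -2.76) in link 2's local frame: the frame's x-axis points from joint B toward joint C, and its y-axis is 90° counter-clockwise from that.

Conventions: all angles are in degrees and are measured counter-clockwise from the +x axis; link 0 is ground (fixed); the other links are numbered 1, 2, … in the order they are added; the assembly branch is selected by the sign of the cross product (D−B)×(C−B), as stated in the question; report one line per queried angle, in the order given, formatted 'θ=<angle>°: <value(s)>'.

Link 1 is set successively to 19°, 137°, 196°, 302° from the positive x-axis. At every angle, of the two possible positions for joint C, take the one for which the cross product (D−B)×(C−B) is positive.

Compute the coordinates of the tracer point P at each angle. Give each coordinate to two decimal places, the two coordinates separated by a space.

A=(0,0), D=(9.00,0)
θ=19°: B = A + 4.00·(cos19°, sin19°) = (3.7821, 1.3023)
θ=19°: |BD| = 5.3780
θ=19°: circle(B,8.00) ∩ circle(D,7.00): a=4.0836, h=6.8793
θ=19°:   candidates: C₊=(9.4099,6.9880) cross=36.997; C₋=(6.0783,-6.3611) cross=-36.997
θ=19°:   branch + wants cross > 0 → take C=(9.4099,6.9880) (cross=36.997)
θ=19°: ex = (C−B)/|BC| = (0.7035,0.7107); ey = (-0.7107,0.7035)
θ=19°: P = B + 1.14·ex + -2.76·ey = (6.5456,0.1709)
θ=137°: B = A + 4.00·(cos137°, sin137°) = (-2.9254, 2.7280)
θ=137°: |BD| = 12.2335
θ=137°: circle(B,8.00) ∩ circle(D,7.00): a=6.7298, h=4.3255
θ=137°:   candidates: C₊=(4.5995,5.4438) cross=52.916; C₋=(2.6704,-2.9893) cross=-52.916
θ=137°:   branch + wants cross > 0 → take C=(4.5995,5.4438) (cross=52.916)
θ=137°: ex = (C−B)/|BC| = (0.9406,0.3395); ey = (-0.3395,0.9406)
θ=137°: P = B + 1.14·ex + -2.76·ey = (-0.9161,0.5189)
θ=196°: B = A + 4.00·(cos196°, sin196°) = (-3.8450, -1.1025)
θ=196°: |BD| = 12.8923
θ=196°: circle(B,8.00) ∩ circle(D,7.00): a=7.0279, h=3.8222
θ=196°:   candidates: C₊=(2.8302,3.3066) cross=49.276; C₋=(3.4840,-4.3097) cross=-49.276
θ=196°:   branch + wants cross > 0 → take C=(2.8302,3.3066) (cross=49.276)
θ=196°: ex = (C−B)/|BC| = (0.8344,0.5511); ey = (-0.5511,0.8344)
θ=196°: P = B + 1.14·ex + -2.76·ey = (-1.3727,-2.7772)
θ=302°: B = A + 4.00·(cos302°, sin302°) = (2.1197, -3.3922)
θ=302°: |BD| = 7.6711
θ=302°: circle(B,8.00) ∩ circle(D,7.00): a=4.8132, h=6.3900
θ=302°:   candidates: C₊=(3.6110,4.4676) cross=49.019; C₋=(9.2625,-6.9951) cross=-49.019
θ=302°:   branch + wants cross > 0 → take C=(3.6110,4.4676) (cross=49.019)
θ=302°: ex = (C−B)/|BC| = (0.1864,0.9825); ey = (-0.9825,0.1864)
θ=302°: P = B + 1.14·ex + -2.76·ey = (5.0438,-2.7867)

θ=19°: 6.55 0.17
θ=137°: -0.92 0.52
θ=196°: -1.37 -2.78
θ=302°: 5.04 -2.79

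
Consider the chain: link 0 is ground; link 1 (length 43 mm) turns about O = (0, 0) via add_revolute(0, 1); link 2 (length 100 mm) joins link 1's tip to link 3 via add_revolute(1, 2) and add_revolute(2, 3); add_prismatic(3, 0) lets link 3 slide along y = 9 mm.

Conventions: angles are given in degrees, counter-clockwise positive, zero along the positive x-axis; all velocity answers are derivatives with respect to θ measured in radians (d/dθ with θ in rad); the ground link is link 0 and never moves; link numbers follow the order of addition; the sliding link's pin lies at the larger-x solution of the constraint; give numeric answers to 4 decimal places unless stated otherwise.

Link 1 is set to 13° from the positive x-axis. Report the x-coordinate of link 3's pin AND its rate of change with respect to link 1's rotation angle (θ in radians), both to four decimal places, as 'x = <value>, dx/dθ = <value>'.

geometry: r = 43 mm, L = 100 mm, e = 9 mm
crank pin P = (r cos θ, r sin θ) = (41.897913, 9.672895)
h = r sin θ − e = 9.672895 − 9 = 0.672895
x = r cos θ + √(L² − h²) = 41.897913 + 99.997736 = 141.895649
dx/dθ = −r sin θ − h·r cos θ/√(L² − h²) (θ in radians; h = 0.672895) = -9.954831

x = 141.8956, dx/dθ = -9.9548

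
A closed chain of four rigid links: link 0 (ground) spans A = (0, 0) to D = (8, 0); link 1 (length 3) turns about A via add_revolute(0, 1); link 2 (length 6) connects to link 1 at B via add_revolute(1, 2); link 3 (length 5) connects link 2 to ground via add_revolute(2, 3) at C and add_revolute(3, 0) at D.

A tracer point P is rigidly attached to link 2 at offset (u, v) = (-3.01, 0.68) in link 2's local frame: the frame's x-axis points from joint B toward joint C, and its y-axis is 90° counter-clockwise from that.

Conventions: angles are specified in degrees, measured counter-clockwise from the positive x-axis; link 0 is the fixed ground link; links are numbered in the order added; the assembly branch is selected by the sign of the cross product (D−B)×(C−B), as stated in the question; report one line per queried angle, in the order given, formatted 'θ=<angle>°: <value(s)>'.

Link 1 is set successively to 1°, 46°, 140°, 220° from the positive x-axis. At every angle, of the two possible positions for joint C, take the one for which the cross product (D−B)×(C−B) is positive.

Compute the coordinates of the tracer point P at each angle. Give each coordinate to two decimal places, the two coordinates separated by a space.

A=(0,0), D=(8.00,0)
θ=1°: B = A + 3.00·(cos1°, sin1°) = (2.9995, 0.0524)
θ=1°: |BD| = 5.0007
θ=1°: circle(B,6.00) ∩ circle(D,5.00): a=3.6002, h=4.7998
θ=1°:   candidates: C₊=(6.6498,4.8142) cross=24.003; C₋=(6.5493,-4.7849) cross=-24.003
θ=1°:   branch + wants cross > 0 → take C=(6.6498,4.8142) (cross=24.003)
θ=1°: ex = (C−B)/|BC| = (0.6084,0.7936); ey = (-0.7936,0.6084)
θ=1°: P = B + -3.01·ex + 0.68·ey = (0.6286,-1.9228)
θ=46°: B = A + 3.00·(cos46°, sin46°) = (2.0840, 2.1580)
θ=46°: |BD| = 6.2973
θ=46°: circle(B,6.00) ∩ circle(D,5.00): a=4.0221, h=4.4523
θ=46°:   candidates: C₊=(7.3882,4.9624) cross=28.038; C₋=(4.3367,-3.4030) cross=-28.038
θ=46°:   branch + wants cross > 0 → take C=(7.3882,4.9624) (cross=28.038)
θ=46°: ex = (C−B)/|BC| = (0.8840,0.4674); ey = (-0.4674,0.8840)
θ=46°: P = B + -3.01·ex + 0.68·ey = (-0.8948,1.3523)
θ=140°: B = A + 3.00·(cos140°, sin140°) = (-2.2981, 1.9284)
θ=140°: |BD| = 10.4771
θ=140°: circle(B,6.00) ∩ circle(D,5.00): a=5.7635, h=1.6679
θ=140°:   candidates: C₊=(3.6739,2.5070) cross=17.475; C₋=(3.0599,-0.7718) cross=-17.475
θ=140°:   branch + wants cross > 0 → take C=(3.6739,2.5070) (cross=17.475)
θ=140°: ex = (C−B)/|BC| = (0.9953,0.0964); ey = (-0.0964,0.9953)
θ=140°: P = B + -3.01·ex + 0.68·ey = (-5.3597,2.3149)
θ=220°: B = A + 3.00·(cos220°, sin220°) = (-2.2981, -1.9284)
θ=220°: |BD| = 10.4771
θ=220°: circle(B,6.00) ∩ circle(D,5.00): a=5.7635, h=1.6679
θ=220°:   candidates: C₊=(3.0599,0.7718) cross=17.475; C₋=(3.6739,-2.5070) cross=-17.475
θ=220°:   branch + wants cross > 0 → take C=(3.0599,0.7718) (cross=17.475)
θ=220°: ex = (C−B)/|BC| = (0.8930,0.4500); ey = (-0.4500,0.8930)
θ=220°: P = B + -3.01·ex + 0.68·ey = (-5.2921,-2.6757)

θ=1°: 0.63 -1.92
θ=46°: -0.89 1.35
θ=140°: -5.36 2.31
θ=220°: -5.29 -2.68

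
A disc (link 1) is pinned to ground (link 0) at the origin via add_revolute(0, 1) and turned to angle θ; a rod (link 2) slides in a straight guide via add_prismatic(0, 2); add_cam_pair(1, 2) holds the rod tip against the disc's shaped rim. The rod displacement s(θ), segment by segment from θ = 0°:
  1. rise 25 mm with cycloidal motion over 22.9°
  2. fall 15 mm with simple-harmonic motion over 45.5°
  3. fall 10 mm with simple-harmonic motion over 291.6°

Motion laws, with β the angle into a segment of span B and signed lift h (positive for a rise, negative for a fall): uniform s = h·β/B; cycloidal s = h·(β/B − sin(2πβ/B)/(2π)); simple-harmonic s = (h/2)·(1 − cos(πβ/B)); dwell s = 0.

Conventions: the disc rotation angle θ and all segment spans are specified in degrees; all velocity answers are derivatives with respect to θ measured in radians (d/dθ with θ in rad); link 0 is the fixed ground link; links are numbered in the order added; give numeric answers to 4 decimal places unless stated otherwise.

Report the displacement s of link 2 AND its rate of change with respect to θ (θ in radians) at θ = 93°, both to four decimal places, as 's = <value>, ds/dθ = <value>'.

segment 1 (0° to 22.9°, cycloidal, h = 25) is passed completely: s = 0.0000 + (25) = 25.0000
segment 2 (22.9° to 68.4°, simple-harmonic, h = -15) is passed completely: s = 25.0000 + (-15) = 10.0000
θ = 93° falls in segment 3 (68.4° to 360°, simple-harmonic, h = -10): β = 93 − 68.4 = 24.6°, B = 291.6°; Δs = -10/2·(1 − cos(π·0.0844)) = -0.1746; s = 10.0000 − 0.1746 = 9.8254
velocity in seg [68.4°–360°] (simple-harmonic), θ in radians: β = 24.6° = 0.4294 rad, B = 291.6° = 5.0894 rad; ds/dθ = (πh/(2B)) sin(πβ/B) = (π·(-10)/(2·5.0894)) sin(π·0.0844) = -0.808456 mm/rad

s = 9.8254, ds/dθ = -0.8085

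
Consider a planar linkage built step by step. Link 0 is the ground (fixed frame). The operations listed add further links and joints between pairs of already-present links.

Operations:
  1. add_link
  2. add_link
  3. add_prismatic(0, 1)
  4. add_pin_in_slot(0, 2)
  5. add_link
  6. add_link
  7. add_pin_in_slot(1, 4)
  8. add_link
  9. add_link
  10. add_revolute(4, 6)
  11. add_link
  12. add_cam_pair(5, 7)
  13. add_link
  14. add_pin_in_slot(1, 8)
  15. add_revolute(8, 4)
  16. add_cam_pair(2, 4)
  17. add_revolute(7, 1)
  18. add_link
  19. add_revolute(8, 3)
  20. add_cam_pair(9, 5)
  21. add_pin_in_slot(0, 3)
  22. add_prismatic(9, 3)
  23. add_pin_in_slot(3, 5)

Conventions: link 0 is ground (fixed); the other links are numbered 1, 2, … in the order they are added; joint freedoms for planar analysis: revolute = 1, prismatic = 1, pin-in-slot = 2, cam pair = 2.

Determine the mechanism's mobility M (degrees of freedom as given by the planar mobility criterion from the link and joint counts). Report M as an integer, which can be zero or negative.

ground; <1,0,0>
#1 <2,0,0>
#2 <3,0,0>
P:0↔1 J1 <3,1,0>
PS:0↔2 J2 <3,1,1>
#3 <4,1,1>
#4 <5,1,1>
PS:1↔4 J2 <5,1,2>
#5 <6,1,2>
#6 <7,1,2>
R:4↔6 J1 <7,2,2>
#7 <8,2,2>
C:5↔7 J2 <8,2,3>
#8 <9,2,3>
PS:1↔8 J2 <9,2,4>
R:8↔4 J1 <9,3,4>
C:2↔4 J2 <9,3,5>
R:7↔1 J1 <9,4,5>
#9 <10,4,5>
R:8↔3 J1 <10,5,5>
C:9↔5 J2 <10,5,6>
PS:0↔3 J2 <10,5,7>
P:9↔3 J1 <10,6,7>
PS:3↔5 J2 <10,6,8>
3×9 − 2×6 − 1×8 = 7

M = 7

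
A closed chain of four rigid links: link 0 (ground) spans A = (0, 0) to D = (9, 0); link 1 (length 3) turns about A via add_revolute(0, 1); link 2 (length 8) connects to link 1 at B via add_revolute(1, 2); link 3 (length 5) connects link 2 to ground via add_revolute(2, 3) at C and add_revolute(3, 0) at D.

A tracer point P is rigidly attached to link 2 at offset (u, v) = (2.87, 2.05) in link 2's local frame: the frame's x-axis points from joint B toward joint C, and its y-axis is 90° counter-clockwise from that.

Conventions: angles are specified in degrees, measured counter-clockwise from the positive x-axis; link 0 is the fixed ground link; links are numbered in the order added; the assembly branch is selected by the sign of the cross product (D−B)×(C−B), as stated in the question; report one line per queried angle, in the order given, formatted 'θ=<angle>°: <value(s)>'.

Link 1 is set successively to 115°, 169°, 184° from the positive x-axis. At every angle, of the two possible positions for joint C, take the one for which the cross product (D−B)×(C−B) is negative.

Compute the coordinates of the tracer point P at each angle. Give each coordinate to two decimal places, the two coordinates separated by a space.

A=(0,0), D=(9.00,0)
θ=115°: B = A + 3.00·(cos115°, sin115°) = (-1.2679, 2.7189)
θ=115°: |BD| = 10.6217
θ=115°: circle(B,8.00) ∩ circle(D,5.00): a=7.1467, h=3.5950
θ=115°:   candidates: C₊=(6.5610,4.3648) cross=38.186; C₋=(4.7205,-2.5857) cross=-38.186
θ=115°:   branch - wants cross < 0 → take C=(4.7205,-2.5857) (cross=-38.186)
θ=115°: ex = (C−B)/|BC| = (0.7485,-0.6631); ey = (0.6631,0.7485)
θ=115°: P = B + 2.87·ex + 2.05·ey = (2.2398,2.3504)
θ=169°: B = A + 3.00·(cos169°, sin169°) = (-2.9449, 0.5724)
θ=169°: |BD| = 11.9586
θ=169°: circle(B,8.00) ∩ circle(D,5.00): a=7.6099, h=2.4676
θ=169°:   candidates: C₊=(4.7744,2.6729) cross=29.509; C₋=(4.5382,-2.2566) cross=-29.509
θ=169°:   branch - wants cross < 0 → take C=(4.5382,-2.2566) (cross=-29.509)
θ=169°: ex = (C−B)/|BC| = (0.9354,-0.3536); ey = (0.3536,0.9354)
θ=169°: P = B + 2.87·ex + 2.05·ey = (0.4646,1.4750)
θ=184°: B = A + 3.00·(cos184°, sin184°) = (-2.9927, -0.2093)
θ=184°: |BD| = 11.9945
θ=184°: circle(B,8.00) ∩ circle(D,5.00): a=7.6230, h=2.4269
θ=184°:   candidates: C₊=(4.5868,2.3503) cross=29.110; C₋=(4.6715,-2.5028) cross=-29.110
θ=184°:   branch - wants cross < 0 → take C=(4.6715,-2.5028) (cross=-29.110)
θ=184°: ex = (C−B)/|BC| = (0.9580,-0.2867); ey = (0.2867,0.9580)
θ=184°: P = B + 2.87·ex + 2.05·ey = (0.3446,0.9319)

θ=115°: 2.24 2.35
θ=169°: 0.46 1.48
θ=184°: 0.34 0.93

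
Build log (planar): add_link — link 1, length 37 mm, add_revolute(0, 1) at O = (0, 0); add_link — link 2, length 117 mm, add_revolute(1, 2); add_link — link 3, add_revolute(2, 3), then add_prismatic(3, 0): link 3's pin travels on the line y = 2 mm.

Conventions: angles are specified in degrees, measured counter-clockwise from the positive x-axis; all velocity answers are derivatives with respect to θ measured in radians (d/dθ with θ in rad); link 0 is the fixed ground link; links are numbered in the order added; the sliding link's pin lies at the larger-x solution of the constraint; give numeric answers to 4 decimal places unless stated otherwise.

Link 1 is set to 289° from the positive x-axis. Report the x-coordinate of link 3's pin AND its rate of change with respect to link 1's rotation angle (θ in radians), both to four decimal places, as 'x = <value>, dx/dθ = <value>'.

geometry: r = 37 mm, L = 117 mm, e = 2 mm
crank pin P = (r cos θ, r sin θ) = (12.046022, -34.984187)
h = r sin θ − e = -34.984187 − 2 = -36.984187
x = r cos θ + √(L² − h²) = 12.046022 + 111.000765 = 123.046787
dx/dθ = −r sin θ − h·r cos θ/√(L² − h²) (θ in radians; h = -36.984187) = 38.997784

x = 123.0468, dx/dθ = 38.9978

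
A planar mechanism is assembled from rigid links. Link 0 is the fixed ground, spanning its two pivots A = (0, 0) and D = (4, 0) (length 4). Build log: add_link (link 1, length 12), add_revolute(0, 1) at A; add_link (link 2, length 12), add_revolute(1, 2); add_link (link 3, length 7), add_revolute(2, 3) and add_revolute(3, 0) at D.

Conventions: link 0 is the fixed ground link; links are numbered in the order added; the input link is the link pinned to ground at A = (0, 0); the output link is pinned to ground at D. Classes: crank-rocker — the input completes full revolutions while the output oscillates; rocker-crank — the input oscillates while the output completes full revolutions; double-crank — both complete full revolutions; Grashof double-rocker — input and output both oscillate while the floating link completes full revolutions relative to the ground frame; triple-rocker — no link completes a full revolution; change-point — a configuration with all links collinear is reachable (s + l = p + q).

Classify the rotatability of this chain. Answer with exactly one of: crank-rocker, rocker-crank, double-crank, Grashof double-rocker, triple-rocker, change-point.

lengths: ground=4, input=12, coupler=12, output=7
sorted: s=4 (shortest), l=12 (longest), p+q=19
s + l = 16 vs p + q = 19
s + l < p + q (Grashof) with shortest = ground link → double-crank

double-crank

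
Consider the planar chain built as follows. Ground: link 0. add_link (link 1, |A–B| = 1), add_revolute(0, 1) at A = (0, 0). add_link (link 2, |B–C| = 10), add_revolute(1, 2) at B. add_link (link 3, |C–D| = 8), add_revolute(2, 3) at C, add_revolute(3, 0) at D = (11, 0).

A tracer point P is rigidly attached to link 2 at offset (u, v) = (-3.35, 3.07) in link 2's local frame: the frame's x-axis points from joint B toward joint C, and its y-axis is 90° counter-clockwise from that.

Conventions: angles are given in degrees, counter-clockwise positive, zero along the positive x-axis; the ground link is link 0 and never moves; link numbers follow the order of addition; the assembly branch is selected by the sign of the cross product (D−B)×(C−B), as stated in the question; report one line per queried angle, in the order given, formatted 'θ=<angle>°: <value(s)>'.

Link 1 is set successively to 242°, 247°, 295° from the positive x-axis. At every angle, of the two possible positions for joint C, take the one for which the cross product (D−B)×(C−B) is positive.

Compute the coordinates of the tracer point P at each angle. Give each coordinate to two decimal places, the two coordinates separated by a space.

A=(0,0), D=(11.00,0)
θ=242°: B = A + 1.00·(cos242°, sin242°) = (-0.4695, -0.8829)
θ=242°: |BD| = 11.5034
θ=242°: circle(B,10.00) ∩ circle(D,8.00): a=7.3165, h=6.8169
θ=242°:   candidates: C₊=(6.3022,6.4754) cross=78.417; C₋=(7.3486,-7.1181) cross=-78.417
θ=242°:   branch + wants cross > 0 → take C=(6.3022,6.4754) (cross=78.417)
θ=242°: ex = (C−B)/|BC| = (0.6772,0.7358); ey = (-0.7358,0.6772)
θ=242°: P = B + -3.35·ex + 3.07·ey = (-4.9970,-1.2691)
θ=247°: B = A + 1.00·(cos247°, sin247°) = (-0.3907, -0.9205)
θ=247°: |BD| = 11.4279
θ=247°: circle(B,10.00) ∩ circle(D,8.00): a=7.2890, h=6.8462
θ=247°:   candidates: C₊=(6.3232,6.4905) cross=78.237; C₋=(7.4261,-7.1573) cross=-78.237
θ=247°:   branch + wants cross > 0 → take C=(6.3232,6.4905) (cross=78.237)
θ=247°: ex = (C−B)/|BC| = (0.6714,0.7411); ey = (-0.7411,0.6714)
θ=247°: P = B + -3.35·ex + 3.07·ey = (-4.9151,-1.3420)
θ=295°: B = A + 1.00·(cos295°, sin295°) = (0.4226, -0.9063)
θ=295°: |BD| = 10.6161
θ=295°: circle(B,10.00) ∩ circle(D,8.00): a=7.0036, h=7.1379
θ=295°:   candidates: C₊=(6.7913,6.8034) cross=75.777; C₋=(8.0100,-7.4202) cross=-75.777
θ=295°:   branch + wants cross > 0 → take C=(6.7913,6.8034) (cross=75.777)
θ=295°: ex = (C−B)/|BC| = (0.6369,0.7710); ey = (-0.7710,0.6369)
θ=295°: P = B + -3.35·ex + 3.07·ey = (-4.0778,-1.5339)

θ=242°: -5.00 -1.27
θ=247°: -4.92 -1.34
θ=295°: -4.08 -1.53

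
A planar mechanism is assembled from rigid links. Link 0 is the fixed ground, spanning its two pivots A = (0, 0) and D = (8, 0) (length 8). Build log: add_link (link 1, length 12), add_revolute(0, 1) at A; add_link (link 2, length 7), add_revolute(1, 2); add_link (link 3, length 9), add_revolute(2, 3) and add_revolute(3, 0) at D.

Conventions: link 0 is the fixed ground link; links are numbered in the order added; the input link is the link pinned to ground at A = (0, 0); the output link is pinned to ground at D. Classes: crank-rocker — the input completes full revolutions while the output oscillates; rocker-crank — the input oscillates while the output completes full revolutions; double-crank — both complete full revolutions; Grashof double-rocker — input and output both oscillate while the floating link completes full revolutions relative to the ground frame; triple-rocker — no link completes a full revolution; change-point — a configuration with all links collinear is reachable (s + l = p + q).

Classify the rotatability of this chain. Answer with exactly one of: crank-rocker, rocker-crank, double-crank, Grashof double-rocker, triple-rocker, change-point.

lengths: ground=8, input=12, coupler=7, output=9
sorted: s=7 (shortest), l=12 (longest), p+q=17
s + l = 19 vs p + q = 17
s + l > p + q → non-Grashof → no link fully rotates → triple-rocker

triple-rocker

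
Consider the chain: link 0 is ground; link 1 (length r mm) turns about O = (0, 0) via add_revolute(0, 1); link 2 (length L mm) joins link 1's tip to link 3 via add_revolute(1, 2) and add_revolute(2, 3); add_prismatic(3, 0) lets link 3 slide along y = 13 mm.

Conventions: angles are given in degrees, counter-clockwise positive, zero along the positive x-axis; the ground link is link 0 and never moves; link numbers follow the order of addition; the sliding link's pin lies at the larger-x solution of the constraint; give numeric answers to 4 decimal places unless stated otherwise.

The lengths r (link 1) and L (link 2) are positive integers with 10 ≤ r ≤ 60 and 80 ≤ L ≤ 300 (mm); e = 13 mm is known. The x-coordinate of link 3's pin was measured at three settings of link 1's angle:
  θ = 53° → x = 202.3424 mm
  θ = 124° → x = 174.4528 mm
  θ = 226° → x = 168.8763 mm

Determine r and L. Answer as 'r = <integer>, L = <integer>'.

constraint per measurement: (x − r cos θ)² + (r sin θ − e)² = L²
subtracting the θ₁ and θ₂ equations cancels the r² and L² terms:
r = (x₁² − x₂²) / (2[(x₁cos θ₁ + e sin θ₁) − (x₂cos θ₂ + e sin θ₂)]) = 24.0000 → r = 24
L² = (x₁ − r cos θ₁)² + (r sin θ₁ − e)² = 35344.0089 → L = 188.0000 → L = 188
check at θ₃=226°: x = 168.8763 (printed 168.8763) ✓

r = 24, L = 188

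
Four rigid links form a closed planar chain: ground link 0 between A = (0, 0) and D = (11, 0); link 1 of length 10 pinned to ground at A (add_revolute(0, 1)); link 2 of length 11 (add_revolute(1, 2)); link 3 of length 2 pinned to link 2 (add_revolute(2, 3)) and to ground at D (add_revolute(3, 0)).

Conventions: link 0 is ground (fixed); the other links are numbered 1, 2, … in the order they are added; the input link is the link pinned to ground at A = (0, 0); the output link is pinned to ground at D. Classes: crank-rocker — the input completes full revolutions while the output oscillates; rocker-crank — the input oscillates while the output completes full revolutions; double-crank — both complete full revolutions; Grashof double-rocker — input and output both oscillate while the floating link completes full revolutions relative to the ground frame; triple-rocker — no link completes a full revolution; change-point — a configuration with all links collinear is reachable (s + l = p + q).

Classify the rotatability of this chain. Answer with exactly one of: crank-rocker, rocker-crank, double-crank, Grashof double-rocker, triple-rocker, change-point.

lengths: ground=11, input=10, coupler=11, output=2
sorted: s=2 (shortest), l=11 (longest), p+q=21
s + l = 13 vs p + q = 21
s + l < p + q (Grashof) with shortest = output link → rocker-crank

rocker-crank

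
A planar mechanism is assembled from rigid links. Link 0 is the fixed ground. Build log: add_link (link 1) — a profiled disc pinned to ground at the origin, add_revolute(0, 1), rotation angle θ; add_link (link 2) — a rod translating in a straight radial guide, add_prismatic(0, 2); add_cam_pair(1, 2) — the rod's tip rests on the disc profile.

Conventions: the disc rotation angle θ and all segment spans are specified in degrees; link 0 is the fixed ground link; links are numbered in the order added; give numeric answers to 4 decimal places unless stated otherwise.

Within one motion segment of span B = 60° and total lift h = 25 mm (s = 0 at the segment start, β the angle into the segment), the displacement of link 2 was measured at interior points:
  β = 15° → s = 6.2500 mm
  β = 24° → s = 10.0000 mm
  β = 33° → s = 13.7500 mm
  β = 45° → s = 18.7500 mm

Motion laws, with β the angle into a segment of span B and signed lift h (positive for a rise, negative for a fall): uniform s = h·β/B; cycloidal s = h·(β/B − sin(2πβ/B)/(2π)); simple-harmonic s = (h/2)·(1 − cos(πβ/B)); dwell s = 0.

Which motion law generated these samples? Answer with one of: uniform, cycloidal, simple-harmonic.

candidates at β/B = r: uniform s = h·r (linear in β); cycloidal s = h·(r − sin(2πr)/(2π)); simple-harmonic s = (h/2)(1 − cos(πr))
β=15°: printed 6.2500 | uniform 6.2500, cycloidal 2.2711, simple-harmonic 3.6612
β=24°: printed 10.0000 | uniform 10.0000, cycloidal 7.6613, simple-harmonic 8.6373
β=33°: printed 13.7500 | uniform 13.7500, cycloidal 14.9795, simple-harmonic 14.4554
β=45°: printed 18.7500 | uniform 18.7500, cycloidal 22.7289, simple-harmonic 21.3388
only one law matches every sample → uniform

uniform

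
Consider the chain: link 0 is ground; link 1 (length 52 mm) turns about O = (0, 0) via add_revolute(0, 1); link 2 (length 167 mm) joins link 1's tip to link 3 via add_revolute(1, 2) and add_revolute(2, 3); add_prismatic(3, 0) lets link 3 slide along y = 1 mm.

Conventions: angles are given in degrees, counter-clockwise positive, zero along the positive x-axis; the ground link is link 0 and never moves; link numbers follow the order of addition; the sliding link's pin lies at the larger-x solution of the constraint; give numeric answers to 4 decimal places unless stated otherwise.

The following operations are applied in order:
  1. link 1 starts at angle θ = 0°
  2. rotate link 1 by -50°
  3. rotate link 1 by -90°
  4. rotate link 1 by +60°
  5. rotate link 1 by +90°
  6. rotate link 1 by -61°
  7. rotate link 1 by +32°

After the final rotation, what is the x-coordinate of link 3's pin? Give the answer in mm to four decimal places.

geometry: r = 52 mm, L = 167 mm, e = 1 mm; θ starts at 0°
rotate link 1 by -50°: θ ← 0° -50° = -50°
rotate link 1 by -90°: θ ← -50° -90° = -140°
rotate link 1 by +60°: θ ← -140° +60° = -80°
rotate link 1 by +90°: θ ← -80° +90° = 10°
rotate link 1 by -61°: θ ← 10° -61° = -51°
rotate link 1 by +32°: θ ← -51° +32° = -19°
crank pin P = (r cos θ, r sin θ) = (49.166966, -16.929544)
h = r sin θ − e = -16.929544 − 1 = -17.929544
x = r cos θ + √(L² − h²) = 49.166966 + 166.034730 = 215.201696

215.2017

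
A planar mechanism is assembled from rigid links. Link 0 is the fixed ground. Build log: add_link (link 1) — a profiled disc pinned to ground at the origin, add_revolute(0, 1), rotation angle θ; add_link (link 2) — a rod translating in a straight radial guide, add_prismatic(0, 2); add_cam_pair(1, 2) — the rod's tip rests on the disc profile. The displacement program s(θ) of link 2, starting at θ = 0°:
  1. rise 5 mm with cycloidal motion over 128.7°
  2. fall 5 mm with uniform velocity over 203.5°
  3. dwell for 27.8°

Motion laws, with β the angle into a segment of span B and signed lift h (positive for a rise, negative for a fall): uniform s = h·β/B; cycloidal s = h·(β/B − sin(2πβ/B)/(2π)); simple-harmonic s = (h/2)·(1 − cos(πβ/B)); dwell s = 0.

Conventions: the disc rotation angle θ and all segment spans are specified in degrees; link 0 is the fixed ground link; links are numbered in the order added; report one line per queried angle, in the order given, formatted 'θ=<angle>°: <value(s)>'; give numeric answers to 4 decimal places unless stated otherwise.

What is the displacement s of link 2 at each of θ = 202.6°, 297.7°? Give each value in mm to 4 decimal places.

seg 1 [0°–128.7°] cycloidal, h=5: full span → s += 5 → s = 5.0000
seg 2 [128.7°–332.2°] uniform, h=-5: θ=202.6° here. β=73.9, B=203.5. -5·73.9/203.5 = -1.8157 → s = 3.1843
seg 2 [128.7°–332.2°] uniform, h=-5: θ=297.7° here. β=169, B=203.5. -5·169/203.5 = -4.1523 → s = 0.8477

θ=202.6°: 3.1843
θ=297.7°: 0.8477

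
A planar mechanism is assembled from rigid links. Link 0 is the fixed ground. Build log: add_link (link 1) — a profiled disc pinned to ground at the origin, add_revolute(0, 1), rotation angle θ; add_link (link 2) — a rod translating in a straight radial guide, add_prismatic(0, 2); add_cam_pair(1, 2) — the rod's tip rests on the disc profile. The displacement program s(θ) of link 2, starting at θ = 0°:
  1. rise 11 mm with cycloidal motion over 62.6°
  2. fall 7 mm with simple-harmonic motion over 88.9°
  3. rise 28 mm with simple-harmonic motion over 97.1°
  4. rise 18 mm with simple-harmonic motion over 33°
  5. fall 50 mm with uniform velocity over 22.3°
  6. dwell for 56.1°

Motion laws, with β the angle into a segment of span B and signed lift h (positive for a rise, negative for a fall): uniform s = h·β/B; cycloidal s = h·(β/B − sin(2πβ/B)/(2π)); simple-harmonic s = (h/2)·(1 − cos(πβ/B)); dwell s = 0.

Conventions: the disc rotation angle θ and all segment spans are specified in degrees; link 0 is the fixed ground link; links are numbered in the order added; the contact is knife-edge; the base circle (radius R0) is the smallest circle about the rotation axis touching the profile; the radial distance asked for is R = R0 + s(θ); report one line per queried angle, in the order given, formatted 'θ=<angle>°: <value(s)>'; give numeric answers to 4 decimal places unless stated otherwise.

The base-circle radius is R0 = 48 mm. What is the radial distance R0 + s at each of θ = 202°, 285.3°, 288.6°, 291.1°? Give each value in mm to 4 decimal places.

seg 1 [0°–62.6°] cycloidal, h=11: full span → s += 11 → s = 11.0000
seg 2 [62.6°–151.5°] simple-harmonic, h=-7: full span → s += -7 → s = 4.0000
seg 3 [151.5°–248.6°] simple-harmonic, h=28: θ=202° here. β=50.5, B=97.1. 28/2·(1 − cos(π·0.5201)) = 14.8827 → s = 18.8827
seg 3 [151.5°–248.6°] simple-harmonic, h=28: full span → s += 28 → s = 32.0000
seg 4 [248.6°–281.6°] simple-harmonic, h=18: full span → s += 18 → s = 50.0000
seg 5 [281.6°–303.9°] uniform, h=-50: θ=285.3° here. β=3.7, B=22.3. -50·3.7/22.3 = -8.2960 → s = 41.7040
seg 5 [281.6°–303.9°] uniform, h=-50: θ=288.6° here. β=7, B=22.3. -50·7/22.3 = -15.6951 → s = 34.3049
seg 5 [281.6°–303.9°] uniform, h=-50: θ=291.1° here. β=9.5, B=22.3. -50·9.5/22.3 = -21.3004 → s = 28.6996
θ=202°: R = R0 + s = 48 + 18.8827 = 66.8827
θ=285.3°: R = R0 + s = 48 + 41.7040 = 89.7040
θ=288.6°: R = R0 + s = 48 + 34.3049 = 82.3049
θ=291.1°: R = R0 + s = 48 + 28.6996 = 76.6996

θ=202°: 66.8827
θ=285.3°: 89.7040
θ=288.6°: 82.3049
θ=291.1°: 76.6996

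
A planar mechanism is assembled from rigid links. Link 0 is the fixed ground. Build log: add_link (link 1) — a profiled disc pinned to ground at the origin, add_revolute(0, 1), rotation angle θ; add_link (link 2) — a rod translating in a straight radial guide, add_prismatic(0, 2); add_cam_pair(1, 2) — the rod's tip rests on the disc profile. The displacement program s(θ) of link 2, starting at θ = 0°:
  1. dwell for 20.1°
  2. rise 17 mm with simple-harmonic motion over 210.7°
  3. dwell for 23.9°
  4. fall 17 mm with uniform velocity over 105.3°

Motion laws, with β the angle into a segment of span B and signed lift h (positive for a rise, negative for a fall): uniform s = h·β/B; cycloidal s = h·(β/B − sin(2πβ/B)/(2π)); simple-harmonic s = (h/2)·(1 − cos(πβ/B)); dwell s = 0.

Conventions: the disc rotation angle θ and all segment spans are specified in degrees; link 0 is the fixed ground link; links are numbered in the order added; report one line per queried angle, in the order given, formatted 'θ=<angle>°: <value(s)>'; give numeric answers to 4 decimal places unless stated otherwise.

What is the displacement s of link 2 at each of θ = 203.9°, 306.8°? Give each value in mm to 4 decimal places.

seg 1 [0°–20.1°] dwell: s stays 0.0000
seg 2 [20.1°–230.8°] simple-harmonic, h=17: θ=203.9° here. β=183.8, B=210.7. 17/2·(1 − cos(π·0.8723)) = 16.3254 → s = 16.3254
seg 2 [20.1°–230.8°] simple-harmonic, h=17: full span → s += 17 → s = 17.0000
seg 3 [230.8°–254.7°] dwell: s stays 17.0000
seg 4 [254.7°–360°] uniform, h=-17: θ=306.8° here. β=52.1, B=105.3. -17·52.1/105.3 = -8.4112 → s = 8.5888

θ=203.9°: 16.3254
θ=306.8°: 8.5888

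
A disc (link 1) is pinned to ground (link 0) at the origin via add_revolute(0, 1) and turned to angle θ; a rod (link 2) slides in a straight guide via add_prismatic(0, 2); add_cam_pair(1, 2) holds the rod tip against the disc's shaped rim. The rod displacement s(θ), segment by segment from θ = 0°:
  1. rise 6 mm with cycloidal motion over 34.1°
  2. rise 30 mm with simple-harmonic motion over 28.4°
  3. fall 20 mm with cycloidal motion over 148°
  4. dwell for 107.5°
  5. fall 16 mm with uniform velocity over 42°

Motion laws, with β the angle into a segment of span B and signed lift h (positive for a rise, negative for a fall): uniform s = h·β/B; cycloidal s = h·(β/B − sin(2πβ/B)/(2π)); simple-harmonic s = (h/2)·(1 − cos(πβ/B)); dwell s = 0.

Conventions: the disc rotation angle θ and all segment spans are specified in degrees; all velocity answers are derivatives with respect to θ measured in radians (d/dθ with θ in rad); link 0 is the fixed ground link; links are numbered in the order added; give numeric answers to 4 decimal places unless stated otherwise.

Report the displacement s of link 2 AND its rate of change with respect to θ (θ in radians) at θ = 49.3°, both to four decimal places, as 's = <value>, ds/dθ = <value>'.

segment 1 (0° to 34.1°, cycloidal, h = 6) is passed completely: s = 0.0000 + (6) = 6.0000
θ = 49.3° falls in segment 2 (34.1° to 62.5°, simple-harmonic, h = 30): β = 49.3 − 34.1 = 15.2°, B = 28.4°; Δs = 30/2·(1 − cos(π·0.5352)) = 16.6559; s = 6.0000 + 16.6559 = 22.6559
velocity in seg [34.1°–62.5°] (simple-harmonic), θ in radians: β = 15.2° = 0.2653 rad, B = 28.4° = 0.4957 rad; ds/dθ = (πh/(2B)) sin(πβ/B) = (π·30/(2·0.4957)) sin(π·0.5352) = 94.489343 mm/rad

s = 22.6559, ds/dθ = 94.4893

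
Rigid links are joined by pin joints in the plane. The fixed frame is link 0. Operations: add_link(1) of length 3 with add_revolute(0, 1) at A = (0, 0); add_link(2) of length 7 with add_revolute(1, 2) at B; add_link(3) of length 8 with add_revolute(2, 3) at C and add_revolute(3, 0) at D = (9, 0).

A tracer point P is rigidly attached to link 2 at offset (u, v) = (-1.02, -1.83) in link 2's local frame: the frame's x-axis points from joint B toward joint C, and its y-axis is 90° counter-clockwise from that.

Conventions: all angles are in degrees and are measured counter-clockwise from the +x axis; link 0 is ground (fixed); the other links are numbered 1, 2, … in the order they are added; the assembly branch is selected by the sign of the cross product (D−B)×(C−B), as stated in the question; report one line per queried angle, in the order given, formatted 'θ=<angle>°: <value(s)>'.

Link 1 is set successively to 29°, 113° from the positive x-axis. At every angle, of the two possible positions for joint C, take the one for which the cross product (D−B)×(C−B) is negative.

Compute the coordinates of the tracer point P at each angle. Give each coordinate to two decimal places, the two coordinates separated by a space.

A=(0,0), D=(9.00,0)
θ=29°: B = A + 3.00·(cos29°, sin29°) = (2.6239, 1.4544)
θ=29°: |BD| = 6.5399
θ=29°: circle(B,7.00) ∩ circle(D,8.00): a=2.1232, h=6.6702
θ=29°:   candidates: C₊=(6.1773,7.4855) cross=43.623; C₋=(3.2104,-5.5210) cross=-43.623
θ=29°:   branch - wants cross < 0 → take C=(3.2104,-5.5210) (cross=-43.623)
θ=29°: ex = (C−B)/|BC| = (0.0838,-0.9965); ey = (0.9965,0.0838)
θ=29°: P = B + -1.02·ex + -1.83·ey = (0.7148,2.3175)
θ=113°: B = A + 3.00·(cos113°, sin113°) = (-1.1722, 2.7615)
θ=113°: |BD| = 10.5404
θ=113°: circle(B,7.00) ∩ circle(D,8.00): a=4.5586, h=5.3121
θ=113°:   candidates: C₊=(4.6190,6.6938) cross=55.992; C₋=(1.8355,-3.5594) cross=-55.992
θ=113°:   branch - wants cross < 0 → take C=(1.8355,-3.5594) (cross=-55.992)
θ=113°: ex = (C−B)/|BC| = (0.4297,-0.9030); ey = (0.9030,0.4297)
θ=113°: P = B + -1.02·ex + -1.83·ey = (-3.2629,2.8963)

θ=29°: 0.71 2.32
θ=113°: -3.26 2.90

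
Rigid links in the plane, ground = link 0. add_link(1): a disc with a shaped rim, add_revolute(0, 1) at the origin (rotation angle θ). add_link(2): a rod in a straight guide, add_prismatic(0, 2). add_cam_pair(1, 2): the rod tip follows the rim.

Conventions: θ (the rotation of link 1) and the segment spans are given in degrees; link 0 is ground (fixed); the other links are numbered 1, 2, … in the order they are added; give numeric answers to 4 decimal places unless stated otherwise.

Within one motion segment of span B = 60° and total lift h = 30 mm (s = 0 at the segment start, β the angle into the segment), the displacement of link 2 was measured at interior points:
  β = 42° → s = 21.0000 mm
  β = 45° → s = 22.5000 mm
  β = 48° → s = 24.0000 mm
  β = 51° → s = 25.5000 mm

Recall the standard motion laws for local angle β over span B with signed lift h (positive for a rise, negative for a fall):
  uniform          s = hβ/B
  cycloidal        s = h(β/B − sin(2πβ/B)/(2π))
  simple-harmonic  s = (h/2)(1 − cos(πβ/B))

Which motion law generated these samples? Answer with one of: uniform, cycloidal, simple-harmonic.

candidates at β/B = r: uniform s = h·r (linear in β); cycloidal s = h·(r − sin(2πr)/(2π)); simple-harmonic s = (h/2)(1 − cos(πr))
β=42°: printed 21.0000 | uniform 21.0000, cycloidal 25.5410, simple-harmonic 23.8168
β=45°: printed 22.5000 | uniform 22.5000, cycloidal 27.2746, simple-harmonic 25.6066
β=48°: printed 24.0000 | uniform 24.0000, cycloidal 28.5410, simple-harmonic 27.1353
β=51°: printed 25.5000 | uniform 25.5000, cycloidal 29.3628, simple-harmonic 28.3651
only one law matches every sample → uniform

uniform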